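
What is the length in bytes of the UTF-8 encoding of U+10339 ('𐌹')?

U+10339 = 0x10339. UTF-8 uses 1 byte below 0x80, 2 below 0x800, 3 below 0x10000, 4 up to 0x10FFFF. 0x10339 is in U+10000–U+10FFFF → 4 bytes.

4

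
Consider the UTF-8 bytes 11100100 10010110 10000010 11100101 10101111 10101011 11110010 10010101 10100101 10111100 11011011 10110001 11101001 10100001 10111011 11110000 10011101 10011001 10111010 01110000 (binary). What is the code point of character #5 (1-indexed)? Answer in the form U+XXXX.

U+987B

Offset 0: leading byte 0xE4 = 11100100 → 3-byte char #1 = E4 96 82.
Offset 3: leading byte 0xE5 = 11100101 → 3-byte char #2 = E5 AF AB.
Offset 6: leading byte 0xF2 = 11110010 → 4-byte char #3 = F2 95 A5 BC.
Offset 10: leading byte 0xDB = 11011011 → 2-byte char #4 = DB B1.
Offset 12: leading byte 0xE9 = 11101001 → 3-byte char #5 = E9 A1 BB.
Leading byte 0xE9 = 11101001 matches 1110xxxx → 3-byte sequence.
Byte 1: 0xE9 = 11101001, payload 1001 (4 bits).
Byte 2: 0xA1 = 10100001 (10xxxxxx ✓), payload 100001.
Byte 3: 0xBB = 10111011 (10xxxxxx ✓), payload 111011.
Concatenate: 1001100001111011 = 0x987B (16 bits → U+987B).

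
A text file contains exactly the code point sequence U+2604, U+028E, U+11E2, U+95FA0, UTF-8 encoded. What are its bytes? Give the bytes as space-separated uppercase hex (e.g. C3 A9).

E2 98 84 CA 8E E1 87 A2 F2 95 BE A0

U+2604: 3-byte form → E2 98 84.
U+028E: 2-byte form → CA 8E.
U+11E2: 3-byte form → E1 87 A2.
U+95FA0: 4-byte form → F2 95 BE A0.
Concatenated (12 bytes): E2 98 84 CA 8E E1 87 A2 F2 95 BE A0.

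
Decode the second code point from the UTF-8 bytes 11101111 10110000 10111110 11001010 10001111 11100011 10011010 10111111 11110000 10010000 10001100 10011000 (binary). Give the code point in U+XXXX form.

Offset 0: leading byte 0xEF = 11101111 → 3-byte char #1 = EF B0 BE.
Offset 3: leading byte 0xCA = 11001010 → 2-byte char #2 = CA 8F.
Leading byte 0xCA = 11001010 matches 110xxxxx → 2-byte sequence.
Byte 1: 0xCA = 11001010, payload 01010 (5 bits).
Byte 2: 0x8F = 10001111 (10xxxxxx ✓), payload 001111.
Concatenate: 01010001111 = 0x28F (11 bits → U+028F).

U+028F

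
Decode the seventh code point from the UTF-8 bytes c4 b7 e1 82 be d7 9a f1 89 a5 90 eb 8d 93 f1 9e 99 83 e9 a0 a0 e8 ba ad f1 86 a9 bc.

Offset 0: leading byte 0xC4 = 11000100 → 2-byte char #1 = C4 B7.
Offset 2: leading byte 0xE1 = 11100001 → 3-byte char #2 = E1 82 BE.
Offset 5: leading byte 0xD7 = 11010111 → 2-byte char #3 = D7 9A.
Offset 7: leading byte 0xF1 = 11110001 → 4-byte char #4 = F1 89 A5 90.
Offset 11: leading byte 0xEB = 11101011 → 3-byte char #5 = EB 8D 93.
Offset 14: leading byte 0xF1 = 11110001 → 4-byte char #6 = F1 9E 99 83.
Offset 18: leading byte 0xE9 = 11101001 → 3-byte char #7 = E9 A0 A0.
Leading byte 0xE9 = 11101001 matches 1110xxxx → 3-byte sequence.
Byte 1: 0xE9 = 11101001, payload 1001 (4 bits).
Byte 2: 0xA0 = 10100000 (10xxxxxx ✓), payload 100000.
Byte 3: 0xA0 = 10100000 (10xxxxxx ✓), payload 100000.
Concatenate: 1001100000100000 = 0x9820 (16 bits → U+9820).

U+9820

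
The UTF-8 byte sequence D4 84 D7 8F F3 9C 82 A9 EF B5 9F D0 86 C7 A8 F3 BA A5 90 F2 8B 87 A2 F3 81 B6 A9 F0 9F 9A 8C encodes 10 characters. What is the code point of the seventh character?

U+FA950

Offset 0: leading byte 0xD4 = 11010100 → 2-byte char #1 = D4 84.
Offset 2: leading byte 0xD7 = 11010111 → 2-byte char #2 = D7 8F.
Offset 4: leading byte 0xF3 = 11110011 → 4-byte char #3 = F3 9C 82 A9.
Offset 8: leading byte 0xEF = 11101111 → 3-byte char #4 = EF B5 9F.
Offset 11: leading byte 0xD0 = 11010000 → 2-byte char #5 = D0 86.
Offset 13: leading byte 0xC7 = 11000111 → 2-byte char #6 = C7 A8.
Offset 15: leading byte 0xF3 = 11110011 → 4-byte char #7 = F3 BA A5 90.
Leading byte 0xF3 = 11110011 matches 11110xxx → 4-byte sequence.
Byte 1: 0xF3 = 11110011, payload 011 (3 bits).
Byte 2: 0xBA = 10111010 (10xxxxxx ✓), payload 111010.
Byte 3: 0xA5 = 10100101 (10xxxxxx ✓), payload 100101.
Byte 4: 0x90 = 10010000 (10xxxxxx ✓), payload 010000.
Concatenate: 011111010100101010000 = 0xFA950 (21 bits → U+FA950).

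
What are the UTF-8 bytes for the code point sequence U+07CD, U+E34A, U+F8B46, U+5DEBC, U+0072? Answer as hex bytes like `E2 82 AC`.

U+07CD: 2-byte form → DF 8D.
U+E34A: 3-byte form → EE 8D 8A.
U+F8B46: 4-byte form → F3 B8 AD 86.
U+5DEBC: 4-byte form → F1 9D BA BC.
U+0072: 1-byte form → 72.
Concatenated (14 bytes): DF 8D EE 8D 8A F3 B8 AD 86 F1 9D BA BC 72.

DF 8D EE 8D 8A F3 B8 AD 86 F1 9D BA BC 72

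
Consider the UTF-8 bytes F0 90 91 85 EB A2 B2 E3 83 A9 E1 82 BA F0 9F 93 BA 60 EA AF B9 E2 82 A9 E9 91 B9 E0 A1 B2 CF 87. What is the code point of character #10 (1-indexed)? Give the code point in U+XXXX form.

U+0872

Offset 0: leading byte 0xF0 = 11110000 → 4-byte char #1 = F0 90 91 85.
Offset 4: leading byte 0xEB = 11101011 → 3-byte char #2 = EB A2 B2.
Offset 7: leading byte 0xE3 = 11100011 → 3-byte char #3 = E3 83 A9.
Offset 10: leading byte 0xE1 = 11100001 → 3-byte char #4 = E1 82 BA.
Offset 13: leading byte 0xF0 = 11110000 → 4-byte char #5 = F0 9F 93 BA.
Offset 17: leading byte 0x60 = 01100000 → 1-byte char #6 = 60.
Offset 18: leading byte 0xEA = 11101010 → 3-byte char #7 = EA AF B9.
Offset 21: leading byte 0xE2 = 11100010 → 3-byte char #8 = E2 82 A9.
Offset 24: leading byte 0xE9 = 11101001 → 3-byte char #9 = E9 91 B9.
Offset 27: leading byte 0xE0 = 11100000 → 3-byte char #10 = E0 A1 B2.
Leading byte 0xE0 = 11100000 matches 1110xxxx → 3-byte sequence.
Byte 1: 0xE0 = 11100000, payload 0000 (4 bits).
Byte 2: 0xA1 = 10100001 (10xxxxxx ✓), payload 100001.
Byte 3: 0xB2 = 10110010 (10xxxxxx ✓), payload 110010.
Concatenate: 0000100001110010 = 0x872 (16 bits → U+0872).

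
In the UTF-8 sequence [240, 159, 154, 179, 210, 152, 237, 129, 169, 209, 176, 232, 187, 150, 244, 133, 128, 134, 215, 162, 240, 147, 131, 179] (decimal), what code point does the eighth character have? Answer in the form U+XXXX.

Offset 0: leading byte 0xF0 = 11110000 → 4-byte char #1 = F0 9F 9A B3.
Offset 4: leading byte 0xD2 = 11010010 → 2-byte char #2 = D2 98.
Offset 6: leading byte 0xED = 11101101 → 3-byte char #3 = ED 81 A9.
Offset 9: leading byte 0xD1 = 11010001 → 2-byte char #4 = D1 B0.
Offset 11: leading byte 0xE8 = 11101000 → 3-byte char #5 = E8 BB 96.
Offset 14: leading byte 0xF4 = 11110100 → 4-byte char #6 = F4 85 80 86.
Offset 18: leading byte 0xD7 = 11010111 → 2-byte char #7 = D7 A2.
Offset 20: leading byte 0xF0 = 11110000 → 4-byte char #8 = F0 93 83 B3.
Leading byte 0xF0 = 11110000 matches 11110xxx → 4-byte sequence.
Byte 1: 0xF0 = 11110000, payload 000 (3 bits).
Byte 2: 0x93 = 10010011 (10xxxxxx ✓), payload 010011.
Byte 3: 0x83 = 10000011 (10xxxxxx ✓), payload 000011.
Byte 4: 0xB3 = 10110011 (10xxxxxx ✓), payload 110011.
Concatenate: 000010011000011110011 = 0x130F3 (21 bits → U+130F3).

U+130F3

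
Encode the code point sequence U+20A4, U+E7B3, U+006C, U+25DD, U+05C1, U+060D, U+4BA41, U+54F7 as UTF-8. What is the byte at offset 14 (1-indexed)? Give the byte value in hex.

0x8D

1-indexed offset 14 is 0-indexed offset 13.
U+20A4 → 3-byte form E2 82 A4 at offsets 0–2.
U+E7B3 → 3-byte form EE 9E B3 at offsets 3–5.
U+006C → 1-byte form 6C at offsets 6–6.
U+25DD → 3-byte form E2 97 9D at offsets 7–9.
U+05C1 → 2-byte form D7 81 at offsets 10–11.
U+060D → 2-byte form D8 8D at offsets 12–13.
Offset 13 falls in char 6's range; it's byte 2 of D8 8D = 0x8D.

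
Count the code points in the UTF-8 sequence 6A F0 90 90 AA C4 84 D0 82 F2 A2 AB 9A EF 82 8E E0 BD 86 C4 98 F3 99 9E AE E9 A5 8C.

Byte at offset 0: 0x6A = 01101010 → 1-byte char (#1). Advance 1.
Byte at offset 1: 0xF0 = 11110000 → 4-byte char (#2). Advance 4.
Byte at offset 5: 0xC4 = 11000100 → 2-byte char (#3). Advance 2.
Byte at offset 7: 0xD0 = 11010000 → 2-byte char (#4). Advance 2.
Byte at offset 9: 0xF2 = 11110010 → 4-byte char (#5). Advance 4.
Byte at offset 13: 0xEF = 11101111 → 3-byte char (#6). Advance 3.
Byte at offset 16: 0xE0 = 11100000 → 3-byte char (#7). Advance 3.
Byte at offset 19: 0xC4 = 11000100 → 2-byte char (#8). Advance 2.
Byte at offset 21: 0xF3 = 11110011 → 4-byte char (#9). Advance 4.
Byte at offset 25: 0xE9 = 11101001 → 3-byte char (#10). Advance 3.
Reached end at offset 28 after 10 code points.

10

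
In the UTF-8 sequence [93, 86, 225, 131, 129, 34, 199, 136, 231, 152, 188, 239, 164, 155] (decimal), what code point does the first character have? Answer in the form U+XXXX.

U+005D

Offset 0: leading byte 0x5D = 01011101 → 1-byte char #1 = 5D.
Leading byte 0x5D = 01011101 matches 0xxxxxxx → 1-byte sequence.
Byte 1: 0x5D = 01011101, payload 1011101 (7 bits).
Concatenate: 1011101 = 0x5D (7 bits → U+005D).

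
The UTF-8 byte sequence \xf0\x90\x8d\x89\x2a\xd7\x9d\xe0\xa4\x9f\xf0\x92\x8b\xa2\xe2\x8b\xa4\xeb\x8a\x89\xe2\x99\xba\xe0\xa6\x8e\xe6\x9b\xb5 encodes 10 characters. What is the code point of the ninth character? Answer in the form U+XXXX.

Offset 0: leading byte 0xF0 = 11110000 → 4-byte char #1 = F0 90 8D 89.
Offset 4: leading byte 0x2A = 00101010 → 1-byte char #2 = 2A.
Offset 5: leading byte 0xD7 = 11010111 → 2-byte char #3 = D7 9D.
Offset 7: leading byte 0xE0 = 11100000 → 3-byte char #4 = E0 A4 9F.
Offset 10: leading byte 0xF0 = 11110000 → 4-byte char #5 = F0 92 8B A2.
Offset 14: leading byte 0xE2 = 11100010 → 3-byte char #6 = E2 8B A4.
Offset 17: leading byte 0xEB = 11101011 → 3-byte char #7 = EB 8A 89.
Offset 20: leading byte 0xE2 = 11100010 → 3-byte char #8 = E2 99 BA.
Offset 23: leading byte 0xE0 = 11100000 → 3-byte char #9 = E0 A6 8E.
Leading byte 0xE0 = 11100000 matches 1110xxxx → 3-byte sequence.
Byte 1: 0xE0 = 11100000, payload 0000 (4 bits).
Byte 2: 0xA6 = 10100110 (10xxxxxx ✓), payload 100110.
Byte 3: 0x8E = 10001110 (10xxxxxx ✓), payload 001110.
Concatenate: 0000100110001110 = 0x98E (16 bits → U+098E).

U+098E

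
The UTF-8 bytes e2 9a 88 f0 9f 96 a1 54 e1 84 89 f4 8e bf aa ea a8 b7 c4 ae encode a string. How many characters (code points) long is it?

7

Byte at offset 0: 0xE2 = 11100010 → 3-byte char (#1). Advance 3.
Byte at offset 3: 0xF0 = 11110000 → 4-byte char (#2). Advance 4.
Byte at offset 7: 0x54 = 01010100 → 1-byte char (#3). Advance 1.
Byte at offset 8: 0xE1 = 11100001 → 3-byte char (#4). Advance 3.
Byte at offset 11: 0xF4 = 11110100 → 4-byte char (#5). Advance 4.
Byte at offset 15: 0xEA = 11101010 → 3-byte char (#6). Advance 3.
Byte at offset 18: 0xC4 = 11000100 → 2-byte char (#7). Advance 2.
Reached end at offset 20 after 7 code points.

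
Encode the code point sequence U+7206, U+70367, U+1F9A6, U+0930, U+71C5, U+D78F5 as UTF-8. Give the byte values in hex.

U+7206: 3-byte form → E7 88 86.
U+70367: 4-byte form → F1 B0 8D A7.
U+1F9A6: 4-byte form → F0 9F A6 A6.
U+0930: 3-byte form → E0 A4 B0.
U+71C5: 3-byte form → E7 87 85.
U+D78F5: 4-byte form → F3 97 A3 B5.
Concatenated (21 bytes): E7 88 86 F1 B0 8D A7 F0 9F A6 A6 E0 A4 B0 E7 87 85 F3 97 A3 B5.

E7 88 86 F1 B0 8D A7 F0 9F A6 A6 E0 A4 B0 E7 87 85 F3 97 A3 B5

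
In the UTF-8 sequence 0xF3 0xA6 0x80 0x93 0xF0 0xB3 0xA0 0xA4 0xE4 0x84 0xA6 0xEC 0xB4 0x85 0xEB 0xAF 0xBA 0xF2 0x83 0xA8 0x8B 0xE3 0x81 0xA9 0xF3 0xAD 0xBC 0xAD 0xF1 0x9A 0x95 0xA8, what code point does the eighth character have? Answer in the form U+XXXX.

U+EDF2D

Offset 0: leading byte 0xF3 = 11110011 → 4-byte char #1 = F3 A6 80 93.
Offset 4: leading byte 0xF0 = 11110000 → 4-byte char #2 = F0 B3 A0 A4.
Offset 8: leading byte 0xE4 = 11100100 → 3-byte char #3 = E4 84 A6.
Offset 11: leading byte 0xEC = 11101100 → 3-byte char #4 = EC B4 85.
Offset 14: leading byte 0xEB = 11101011 → 3-byte char #5 = EB AF BA.
Offset 17: leading byte 0xF2 = 11110010 → 4-byte char #6 = F2 83 A8 8B.
Offset 21: leading byte 0xE3 = 11100011 → 3-byte char #7 = E3 81 A9.
Offset 24: leading byte 0xF3 = 11110011 → 4-byte char #8 = F3 AD BC AD.
Leading byte 0xF3 = 11110011 matches 11110xxx → 4-byte sequence.
Byte 1: 0xF3 = 11110011, payload 011 (3 bits).
Byte 2: 0xAD = 10101101 (10xxxxxx ✓), payload 101101.
Byte 3: 0xBC = 10111100 (10xxxxxx ✓), payload 111100.
Byte 4: 0xAD = 10101101 (10xxxxxx ✓), payload 101101.
Concatenate: 011101101111100101101 = 0xEDF2D (21 bits → U+EDF2D).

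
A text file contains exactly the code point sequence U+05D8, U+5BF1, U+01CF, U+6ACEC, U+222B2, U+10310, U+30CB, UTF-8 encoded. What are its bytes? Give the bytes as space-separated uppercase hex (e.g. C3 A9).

U+05D8: 2-byte form → D7 98.
U+5BF1: 3-byte form → E5 AF B1.
U+01CF: 2-byte form → C7 8F.
U+6ACEC: 4-byte form → F1 AA B3 AC.
U+222B2: 4-byte form → F0 A2 8A B2.
U+10310: 4-byte form → F0 90 8C 90.
U+30CB: 3-byte form → E3 83 8B.
Concatenated (22 bytes): D7 98 E5 AF B1 C7 8F F1 AA B3 AC F0 A2 8A B2 F0 90 8C 90 E3 83 8B.

D7 98 E5 AF B1 C7 8F F1 AA B3 AC F0 A2 8A B2 F0 90 8C 90 E3 83 8B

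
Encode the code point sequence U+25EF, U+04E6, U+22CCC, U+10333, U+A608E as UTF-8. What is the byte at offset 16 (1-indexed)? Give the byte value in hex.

0x82

1-indexed offset 16 is 0-indexed offset 15.
U+25EF → 3-byte form E2 97 AF at offsets 0–2.
U+04E6 → 2-byte form D3 A6 at offsets 3–4.
U+22CCC → 4-byte form F0 A2 B3 8C at offsets 5–8.
U+10333 → 4-byte form F0 90 8C B3 at offsets 9–12.
U+A608E → 4-byte form F2 A6 82 8E at offsets 13–16.
Offset 15 falls in char 5's range; it's byte 3 of F2 A6 82 8E = 0x82.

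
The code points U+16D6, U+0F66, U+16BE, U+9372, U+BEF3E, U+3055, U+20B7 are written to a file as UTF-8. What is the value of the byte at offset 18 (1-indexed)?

0x81

1-indexed offset 18 is 0-indexed offset 17.
U+16D6 → 3-byte form E1 9B 96 at offsets 0–2.
U+0F66 → 3-byte form E0 BD A6 at offsets 3–5.
U+16BE → 3-byte form E1 9A BE at offsets 6–8.
U+9372 → 3-byte form E9 8D B2 at offsets 9–11.
U+BEF3E → 4-byte form F2 BE BC BE at offsets 12–15.
U+3055 → 3-byte form E3 81 95 at offsets 16–18.
Offset 17 falls in char 6's range; it's byte 2 of E3 81 95 = 0x81.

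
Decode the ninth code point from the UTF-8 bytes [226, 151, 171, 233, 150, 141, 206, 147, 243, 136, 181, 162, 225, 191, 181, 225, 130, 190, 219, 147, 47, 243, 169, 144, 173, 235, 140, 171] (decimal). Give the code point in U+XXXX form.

U+E942D

Offset 0: leading byte 0xE2 = 11100010 → 3-byte char #1 = E2 97 AB.
Offset 3: leading byte 0xE9 = 11101001 → 3-byte char #2 = E9 96 8D.
Offset 6: leading byte 0xCE = 11001110 → 2-byte char #3 = CE 93.
Offset 8: leading byte 0xF3 = 11110011 → 4-byte char #4 = F3 88 B5 A2.
Offset 12: leading byte 0xE1 = 11100001 → 3-byte char #5 = E1 BF B5.
Offset 15: leading byte 0xE1 = 11100001 → 3-byte char #6 = E1 82 BE.
Offset 18: leading byte 0xDB = 11011011 → 2-byte char #7 = DB 93.
Offset 20: leading byte 0x2F = 00101111 → 1-byte char #8 = 2F.
Offset 21: leading byte 0xF3 = 11110011 → 4-byte char #9 = F3 A9 90 AD.
Leading byte 0xF3 = 11110011 matches 11110xxx → 4-byte sequence.
Byte 1: 0xF3 = 11110011, payload 011 (3 bits).
Byte 2: 0xA9 = 10101001 (10xxxxxx ✓), payload 101001.
Byte 3: 0x90 = 10010000 (10xxxxxx ✓), payload 010000.
Byte 4: 0xAD = 10101101 (10xxxxxx ✓), payload 101101.
Concatenate: 011101001010000101101 = 0xE942D (21 bits → U+E942D).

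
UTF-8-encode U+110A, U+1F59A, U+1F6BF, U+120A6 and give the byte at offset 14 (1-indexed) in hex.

0x82

1-indexed offset 14 is 0-indexed offset 13.
U+110A → 3-byte form E1 84 8A at offsets 0–2.
U+1F59A → 4-byte form F0 9F 96 9A at offsets 3–6.
U+1F6BF → 4-byte form F0 9F 9A BF at offsets 7–10.
U+120A6 → 4-byte form F0 92 82 A6 at offsets 11–14.
Offset 13 falls in char 4's range; it's byte 3 of F0 92 82 A6 = 0x82.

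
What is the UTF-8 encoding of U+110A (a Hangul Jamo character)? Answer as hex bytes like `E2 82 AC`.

U+110A = 0x110A = 4362 decimal. In range U+0800–U+FFFF → 3-byte form: 1110xxxx 10xxxxxx 10xxxxxx.
Binary (16 bits): 0001000100001010.
Split 4+6+6: 0001 | 000100 | 001010.
Byte 1: 11100001 = 0xE1.
Byte 2: 10000100 = 0x84.
Byte 3: 10001010 = 0x8A.

E1 84 8A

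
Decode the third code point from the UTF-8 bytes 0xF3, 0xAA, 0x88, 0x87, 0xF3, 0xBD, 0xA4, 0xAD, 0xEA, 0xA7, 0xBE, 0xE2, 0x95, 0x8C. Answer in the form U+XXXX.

Offset 0: leading byte 0xF3 = 11110011 → 4-byte char #1 = F3 AA 88 87.
Offset 4: leading byte 0xF3 = 11110011 → 4-byte char #2 = F3 BD A4 AD.
Offset 8: leading byte 0xEA = 11101010 → 3-byte char #3 = EA A7 BE.
Leading byte 0xEA = 11101010 matches 1110xxxx → 3-byte sequence.
Byte 1: 0xEA = 11101010, payload 1010 (4 bits).
Byte 2: 0xA7 = 10100111 (10xxxxxx ✓), payload 100111.
Byte 3: 0xBE = 10111110 (10xxxxxx ✓), payload 111110.
Concatenate: 1010100111111110 = 0xA9FE (16 bits → U+A9FE).

U+A9FE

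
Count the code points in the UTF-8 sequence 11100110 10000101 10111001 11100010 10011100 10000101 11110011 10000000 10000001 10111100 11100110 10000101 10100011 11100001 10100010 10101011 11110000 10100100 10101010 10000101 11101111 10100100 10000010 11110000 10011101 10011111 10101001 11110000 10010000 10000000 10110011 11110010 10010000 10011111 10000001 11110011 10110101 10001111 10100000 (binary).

Byte at offset 0: 0xE6 = 11100110 → 3-byte char (#1). Advance 3.
Byte at offset 3: 0xE2 = 11100010 → 3-byte char (#2). Advance 3.
Byte at offset 6: 0xF3 = 11110011 → 4-byte char (#3). Advance 4.
Byte at offset 10: 0xE6 = 11100110 → 3-byte char (#4). Advance 3.
Byte at offset 13: 0xE1 = 11100001 → 3-byte char (#5). Advance 3.
Byte at offset 16: 0xF0 = 11110000 → 4-byte char (#6). Advance 4.
Byte at offset 20: 0xEF = 11101111 → 3-byte char (#7). Advance 3.
Byte at offset 23: 0xF0 = 11110000 → 4-byte char (#8). Advance 4.
Byte at offset 27: 0xF0 = 11110000 → 4-byte char (#9). Advance 4.
Byte at offset 31: 0xF2 = 11110010 → 4-byte char (#10). Advance 4.
Byte at offset 35: 0xF3 = 11110011 → 4-byte char (#11). Advance 4.
Reached end at offset 39 after 11 code points.

11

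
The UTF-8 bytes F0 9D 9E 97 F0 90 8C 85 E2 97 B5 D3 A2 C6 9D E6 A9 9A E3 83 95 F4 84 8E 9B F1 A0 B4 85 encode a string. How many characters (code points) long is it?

Byte at offset 0: 0xF0 = 11110000 → 4-byte char (#1). Advance 4.
Byte at offset 4: 0xF0 = 11110000 → 4-byte char (#2). Advance 4.
Byte at offset 8: 0xE2 = 11100010 → 3-byte char (#3). Advance 3.
Byte at offset 11: 0xD3 = 11010011 → 2-byte char (#4). Advance 2.
Byte at offset 13: 0xC6 = 11000110 → 2-byte char (#5). Advance 2.
Byte at offset 15: 0xE6 = 11100110 → 3-byte char (#6). Advance 3.
Byte at offset 18: 0xE3 = 11100011 → 3-byte char (#7). Advance 3.
Byte at offset 21: 0xF4 = 11110100 → 4-byte char (#8). Advance 4.
Byte at offset 25: 0xF1 = 11110001 → 4-byte char (#9). Advance 4.
Reached end at offset 29 after 9 code points.

9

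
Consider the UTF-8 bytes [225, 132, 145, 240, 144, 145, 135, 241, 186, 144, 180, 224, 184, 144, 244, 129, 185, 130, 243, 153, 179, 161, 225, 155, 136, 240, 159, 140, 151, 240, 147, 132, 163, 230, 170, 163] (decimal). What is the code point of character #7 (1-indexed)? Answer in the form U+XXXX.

Offset 0: leading byte 0xE1 = 11100001 → 3-byte char #1 = E1 84 91.
Offset 3: leading byte 0xF0 = 11110000 → 4-byte char #2 = F0 90 91 87.
Offset 7: leading byte 0xF1 = 11110001 → 4-byte char #3 = F1 BA 90 B4.
Offset 11: leading byte 0xE0 = 11100000 → 3-byte char #4 = E0 B8 90.
Offset 14: leading byte 0xF4 = 11110100 → 4-byte char #5 = F4 81 B9 82.
Offset 18: leading byte 0xF3 = 11110011 → 4-byte char #6 = F3 99 B3 A1.
Offset 22: leading byte 0xE1 = 11100001 → 3-byte char #7 = E1 9B 88.
Leading byte 0xE1 = 11100001 matches 1110xxxx → 3-byte sequence.
Byte 1: 0xE1 = 11100001, payload 0001 (4 bits).
Byte 2: 0x9B = 10011011 (10xxxxxx ✓), payload 011011.
Byte 3: 0x88 = 10001000 (10xxxxxx ✓), payload 001000.
Concatenate: 0001011011001000 = 0x16C8 (16 bits → U+16C8).

U+16C8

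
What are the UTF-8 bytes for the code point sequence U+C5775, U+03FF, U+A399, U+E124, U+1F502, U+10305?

F3 85 9D B5 CF BF EA 8E 99 EE 84 A4 F0 9F 94 82 F0 90 8C 85

U+C5775: 4-byte form → F3 85 9D B5.
U+03FF: 2-byte form → CF BF.
U+A399: 3-byte form → EA 8E 99.
U+E124: 3-byte form → EE 84 A4.
U+1F502: 4-byte form → F0 9F 94 82.
U+10305: 4-byte form → F0 90 8C 85.
Concatenated (20 bytes): F3 85 9D B5 CF BF EA 8E 99 EE 84 A4 F0 9F 94 82 F0 90 8C 85.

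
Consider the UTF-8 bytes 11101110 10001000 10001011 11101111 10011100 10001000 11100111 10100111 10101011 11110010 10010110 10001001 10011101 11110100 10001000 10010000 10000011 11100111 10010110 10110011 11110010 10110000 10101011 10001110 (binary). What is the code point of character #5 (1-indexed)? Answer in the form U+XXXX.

Offset 0: leading byte 0xEE = 11101110 → 3-byte char #1 = EE 88 8B.
Offset 3: leading byte 0xEF = 11101111 → 3-byte char #2 = EF 9C 88.
Offset 6: leading byte 0xE7 = 11100111 → 3-byte char #3 = E7 A7 AB.
Offset 9: leading byte 0xF2 = 11110010 → 4-byte char #4 = F2 96 89 9D.
Offset 13: leading byte 0xF4 = 11110100 → 4-byte char #5 = F4 88 90 83.
Leading byte 0xF4 = 11110100 matches 11110xxx → 4-byte sequence.
Byte 1: 0xF4 = 11110100, payload 100 (3 bits).
Byte 2: 0x88 = 10001000 (10xxxxxx ✓), payload 001000.
Byte 3: 0x90 = 10010000 (10xxxxxx ✓), payload 010000.
Byte 4: 0x83 = 10000011 (10xxxxxx ✓), payload 000011.
Concatenate: 100001000010000000011 = 0x108403 (21 bits → U+108403).

U+108403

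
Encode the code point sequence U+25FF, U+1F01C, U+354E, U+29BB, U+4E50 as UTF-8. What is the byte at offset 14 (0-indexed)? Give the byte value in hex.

0xB9

U+25FF → 3-byte form E2 97 BF at offsets 0–2.
U+1F01C → 4-byte form F0 9F 80 9C at offsets 3–6.
U+354E → 3-byte form E3 95 8E at offsets 7–9.
U+29BB → 3-byte form E2 A6 BB at offsets 10–12.
U+4E50 → 3-byte form E4 B9 90 at offsets 13–15.
Offset 14 falls in char 5's range; it's byte 2 of E4 B9 90 = 0xB9.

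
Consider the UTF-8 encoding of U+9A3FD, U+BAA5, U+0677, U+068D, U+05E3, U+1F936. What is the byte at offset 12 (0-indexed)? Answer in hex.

U+9A3FD → 4-byte form F2 9A 8F BD at offsets 0–3.
U+BAA5 → 3-byte form EB AA A5 at offsets 4–6.
U+0677 → 2-byte form D9 B7 at offsets 7–8.
U+068D → 2-byte form DA 8D at offsets 9–10.
U+05E3 → 2-byte form D7 A3 at offsets 11–12.
Offset 12 falls in char 5's range; it's byte 2 of D7 A3 = 0xA3.

0xA3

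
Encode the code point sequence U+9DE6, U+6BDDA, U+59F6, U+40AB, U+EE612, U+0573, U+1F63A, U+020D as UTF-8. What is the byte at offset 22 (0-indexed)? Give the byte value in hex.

0xBA

U+9DE6 → 3-byte form E9 B7 A6 at offsets 0–2.
U+6BDDA → 4-byte form F1 AB B7 9A at offsets 3–6.
U+59F6 → 3-byte form E5 A7 B6 at offsets 7–9.
U+40AB → 3-byte form E4 82 AB at offsets 10–12.
U+EE612 → 4-byte form F3 AE 98 92 at offsets 13–16.
U+0573 → 2-byte form D5 B3 at offsets 17–18.
U+1F63A → 4-byte form F0 9F 98 BA at offsets 19–22.
Offset 22 falls in char 7's range; it's byte 4 of F0 9F 98 BA = 0xBA.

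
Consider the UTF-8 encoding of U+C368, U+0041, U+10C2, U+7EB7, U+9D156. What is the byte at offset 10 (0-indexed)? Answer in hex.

0xF2

U+C368 → 3-byte form EC 8D A8 at offsets 0–2.
U+0041 → 1-byte form 41 at offsets 3–3.
U+10C2 → 3-byte form E1 83 82 at offsets 4–6.
U+7EB7 → 3-byte form E7 BA B7 at offsets 7–9.
U+9D156 → 4-byte form F2 9D 85 96 at offsets 10–13.
Offset 10 falls in char 5's range; it's byte 1 of F2 9D 85 96 = 0xF2.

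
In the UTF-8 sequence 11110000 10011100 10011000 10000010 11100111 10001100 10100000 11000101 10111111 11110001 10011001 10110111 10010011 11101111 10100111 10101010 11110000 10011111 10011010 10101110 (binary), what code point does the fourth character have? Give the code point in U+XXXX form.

U+59DD3

Offset 0: leading byte 0xF0 = 11110000 → 4-byte char #1 = F0 9C 98 82.
Offset 4: leading byte 0xE7 = 11100111 → 3-byte char #2 = E7 8C A0.
Offset 7: leading byte 0xC5 = 11000101 → 2-byte char #3 = C5 BF.
Offset 9: leading byte 0xF1 = 11110001 → 4-byte char #4 = F1 99 B7 93.
Leading byte 0xF1 = 11110001 matches 11110xxx → 4-byte sequence.
Byte 1: 0xF1 = 11110001, payload 001 (3 bits).
Byte 2: 0x99 = 10011001 (10xxxxxx ✓), payload 011001.
Byte 3: 0xB7 = 10110111 (10xxxxxx ✓), payload 110111.
Byte 4: 0x93 = 10010011 (10xxxxxx ✓), payload 010011.
Concatenate: 001011001110111010011 = 0x59DD3 (21 bits → U+59DD3).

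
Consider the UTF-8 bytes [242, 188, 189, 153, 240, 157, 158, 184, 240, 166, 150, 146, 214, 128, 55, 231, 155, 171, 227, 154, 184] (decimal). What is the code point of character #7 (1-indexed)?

Offset 0: leading byte 0xF2 = 11110010 → 4-byte char #1 = F2 BC BD 99.
Offset 4: leading byte 0xF0 = 11110000 → 4-byte char #2 = F0 9D 9E B8.
Offset 8: leading byte 0xF0 = 11110000 → 4-byte char #3 = F0 A6 96 92.
Offset 12: leading byte 0xD6 = 11010110 → 2-byte char #4 = D6 80.
Offset 14: leading byte 0x37 = 00110111 → 1-byte char #5 = 37.
Offset 15: leading byte 0xE7 = 11100111 → 3-byte char #6 = E7 9B AB.
Offset 18: leading byte 0xE3 = 11100011 → 3-byte char #7 = E3 9A B8.
Leading byte 0xE3 = 11100011 matches 1110xxxx → 3-byte sequence.
Byte 1: 0xE3 = 11100011, payload 0011 (4 bits).
Byte 2: 0x9A = 10011010 (10xxxxxx ✓), payload 011010.
Byte 3: 0xB8 = 10111000 (10xxxxxx ✓), payload 111000.
Concatenate: 0011011010111000 = 0x36B8 (16 bits → U+36B8).

U+36B8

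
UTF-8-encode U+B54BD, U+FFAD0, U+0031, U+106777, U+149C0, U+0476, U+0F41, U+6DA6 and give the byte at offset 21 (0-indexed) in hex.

0x81

U+B54BD → 4-byte form F2 B5 92 BD at offsets 0–3.
U+FFAD0 → 4-byte form F3 BF AB 90 at offsets 4–7.
U+0031 → 1-byte form 31 at offsets 8–8.
U+106777 → 4-byte form F4 86 9D B7 at offsets 9–12.
U+149C0 → 4-byte form F0 94 A7 80 at offsets 13–16.
U+0476 → 2-byte form D1 B6 at offsets 17–18.
U+0F41 → 3-byte form E0 BD 81 at offsets 19–21.
Offset 21 falls in char 7's range; it's byte 3 of E0 BD 81 = 0x81.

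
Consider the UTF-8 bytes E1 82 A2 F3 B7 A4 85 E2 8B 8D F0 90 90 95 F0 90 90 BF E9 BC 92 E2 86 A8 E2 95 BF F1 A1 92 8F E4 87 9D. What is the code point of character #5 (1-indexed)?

U+1043F

Offset 0: leading byte 0xE1 = 11100001 → 3-byte char #1 = E1 82 A2.
Offset 3: leading byte 0xF3 = 11110011 → 4-byte char #2 = F3 B7 A4 85.
Offset 7: leading byte 0xE2 = 11100010 → 3-byte char #3 = E2 8B 8D.
Offset 10: leading byte 0xF0 = 11110000 → 4-byte char #4 = F0 90 90 95.
Offset 14: leading byte 0xF0 = 11110000 → 4-byte char #5 = F0 90 90 BF.
Leading byte 0xF0 = 11110000 matches 11110xxx → 4-byte sequence.
Byte 1: 0xF0 = 11110000, payload 000 (3 bits).
Byte 2: 0x90 = 10010000 (10xxxxxx ✓), payload 010000.
Byte 3: 0x90 = 10010000 (10xxxxxx ✓), payload 010000.
Byte 4: 0xBF = 10111111 (10xxxxxx ✓), payload 111111.
Concatenate: 000010000010000111111 = 0x1043F (21 bits → U+1043F).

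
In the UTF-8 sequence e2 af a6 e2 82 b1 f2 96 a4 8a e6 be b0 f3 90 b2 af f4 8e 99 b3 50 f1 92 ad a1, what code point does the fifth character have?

Offset 0: leading byte 0xE2 = 11100010 → 3-byte char #1 = E2 AF A6.
Offset 3: leading byte 0xE2 = 11100010 → 3-byte char #2 = E2 82 B1.
Offset 6: leading byte 0xF2 = 11110010 → 4-byte char #3 = F2 96 A4 8A.
Offset 10: leading byte 0xE6 = 11100110 → 3-byte char #4 = E6 BE B0.
Offset 13: leading byte 0xF3 = 11110011 → 4-byte char #5 = F3 90 B2 AF.
Leading byte 0xF3 = 11110011 matches 11110xxx → 4-byte sequence.
Byte 1: 0xF3 = 11110011, payload 011 (3 bits).
Byte 2: 0x90 = 10010000 (10xxxxxx ✓), payload 010000.
Byte 3: 0xB2 = 10110010 (10xxxxxx ✓), payload 110010.
Byte 4: 0xAF = 10101111 (10xxxxxx ✓), payload 101111.
Concatenate: 011010000110010101111 = 0xD0CAF (21 bits → U+D0CAF).

U+D0CAF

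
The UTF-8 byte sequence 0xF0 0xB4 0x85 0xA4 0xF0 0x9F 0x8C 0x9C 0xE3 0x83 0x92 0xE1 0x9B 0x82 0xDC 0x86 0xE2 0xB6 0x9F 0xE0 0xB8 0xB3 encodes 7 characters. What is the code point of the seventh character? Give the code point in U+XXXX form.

U+0E33

Offset 0: leading byte 0xF0 = 11110000 → 4-byte char #1 = F0 B4 85 A4.
Offset 4: leading byte 0xF0 = 11110000 → 4-byte char #2 = F0 9F 8C 9C.
Offset 8: leading byte 0xE3 = 11100011 → 3-byte char #3 = E3 83 92.
Offset 11: leading byte 0xE1 = 11100001 → 3-byte char #4 = E1 9B 82.
Offset 14: leading byte 0xDC = 11011100 → 2-byte char #5 = DC 86.
Offset 16: leading byte 0xE2 = 11100010 → 3-byte char #6 = E2 B6 9F.
Offset 19: leading byte 0xE0 = 11100000 → 3-byte char #7 = E0 B8 B3.
Leading byte 0xE0 = 11100000 matches 1110xxxx → 3-byte sequence.
Byte 1: 0xE0 = 11100000, payload 0000 (4 bits).
Byte 2: 0xB8 = 10111000 (10xxxxxx ✓), payload 111000.
Byte 3: 0xB3 = 10110011 (10xxxxxx ✓), payload 110011.
Concatenate: 0000111000110011 = 0xE33 (16 bits → U+0E33).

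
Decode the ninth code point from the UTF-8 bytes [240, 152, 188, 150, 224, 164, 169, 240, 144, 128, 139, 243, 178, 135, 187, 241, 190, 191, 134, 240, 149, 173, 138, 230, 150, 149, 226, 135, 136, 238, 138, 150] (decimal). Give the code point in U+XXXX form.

U+E296

Offset 0: leading byte 0xF0 = 11110000 → 4-byte char #1 = F0 98 BC 96.
Offset 4: leading byte 0xE0 = 11100000 → 3-byte char #2 = E0 A4 A9.
Offset 7: leading byte 0xF0 = 11110000 → 4-byte char #3 = F0 90 80 8B.
Offset 11: leading byte 0xF3 = 11110011 → 4-byte char #4 = F3 B2 87 BB.
Offset 15: leading byte 0xF1 = 11110001 → 4-byte char #5 = F1 BE BF 86.
Offset 19: leading byte 0xF0 = 11110000 → 4-byte char #6 = F0 95 AD 8A.
Offset 23: leading byte 0xE6 = 11100110 → 3-byte char #7 = E6 96 95.
Offset 26: leading byte 0xE2 = 11100010 → 3-byte char #8 = E2 87 88.
Offset 29: leading byte 0xEE = 11101110 → 3-byte char #9 = EE 8A 96.
Leading byte 0xEE = 11101110 matches 1110xxxx → 3-byte sequence.
Byte 1: 0xEE = 11101110, payload 1110 (4 bits).
Byte 2: 0x8A = 10001010 (10xxxxxx ✓), payload 001010.
Byte 3: 0x96 = 10010110 (10xxxxxx ✓), payload 010110.
Concatenate: 1110001010010110 = 0xE296 (16 bits → U+E296).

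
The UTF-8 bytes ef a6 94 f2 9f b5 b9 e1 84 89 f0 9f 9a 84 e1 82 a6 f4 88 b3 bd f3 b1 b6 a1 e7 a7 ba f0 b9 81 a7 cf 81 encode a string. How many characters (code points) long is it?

Byte at offset 0: 0xEF = 11101111 → 3-byte char (#1). Advance 3.
Byte at offset 3: 0xF2 = 11110010 → 4-byte char (#2). Advance 4.
Byte at offset 7: 0xE1 = 11100001 → 3-byte char (#3). Advance 3.
Byte at offset 10: 0xF0 = 11110000 → 4-byte char (#4). Advance 4.
Byte at offset 14: 0xE1 = 11100001 → 3-byte char (#5). Advance 3.
Byte at offset 17: 0xF4 = 11110100 → 4-byte char (#6). Advance 4.
Byte at offset 21: 0xF3 = 11110011 → 4-byte char (#7). Advance 4.
Byte at offset 25: 0xE7 = 11100111 → 3-byte char (#8). Advance 3.
Byte at offset 28: 0xF0 = 11110000 → 4-byte char (#9). Advance 4.
Byte at offset 32: 0xCF = 11001111 → 2-byte char (#10). Advance 2.
Reached end at offset 34 after 10 code points.

10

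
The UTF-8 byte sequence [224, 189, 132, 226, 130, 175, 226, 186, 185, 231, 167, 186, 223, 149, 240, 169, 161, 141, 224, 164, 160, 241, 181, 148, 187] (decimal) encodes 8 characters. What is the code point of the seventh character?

Offset 0: leading byte 0xE0 = 11100000 → 3-byte char #1 = E0 BD 84.
Offset 3: leading byte 0xE2 = 11100010 → 3-byte char #2 = E2 82 AF.
Offset 6: leading byte 0xE2 = 11100010 → 3-byte char #3 = E2 BA B9.
Offset 9: leading byte 0xE7 = 11100111 → 3-byte char #4 = E7 A7 BA.
Offset 12: leading byte 0xDF = 11011111 → 2-byte char #5 = DF 95.
Offset 14: leading byte 0xF0 = 11110000 → 4-byte char #6 = F0 A9 A1 8D.
Offset 18: leading byte 0xE0 = 11100000 → 3-byte char #7 = E0 A4 A0.
Leading byte 0xE0 = 11100000 matches 1110xxxx → 3-byte sequence.
Byte 1: 0xE0 = 11100000, payload 0000 (4 bits).
Byte 2: 0xA4 = 10100100 (10xxxxxx ✓), payload 100100.
Byte 3: 0xA0 = 10100000 (10xxxxxx ✓), payload 100000.
Concatenate: 0000100100100000 = 0x920 (16 bits → U+0920).

U+0920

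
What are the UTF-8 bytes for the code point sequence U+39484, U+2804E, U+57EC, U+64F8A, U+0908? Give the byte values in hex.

U+39484: 4-byte form → F0 B9 92 84.
U+2804E: 4-byte form → F0 A8 81 8E.
U+57EC: 3-byte form → E5 9F AC.
U+64F8A: 4-byte form → F1 A4 BE 8A.
U+0908: 3-byte form → E0 A4 88.
Concatenated (18 bytes): F0 B9 92 84 F0 A8 81 8E E5 9F AC F1 A4 BE 8A E0 A4 88.

F0 B9 92 84 F0 A8 81 8E E5 9F AC F1 A4 BE 8A E0 A4 88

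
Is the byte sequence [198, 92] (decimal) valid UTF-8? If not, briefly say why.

invalid (non-continuation byte where continuation expected)

Leading byte 0xC6 = 11000110 → 2-byte form.
Byte 2 is 0x5C = 01011100, which is not 10xxxxxx — expected a continuation byte.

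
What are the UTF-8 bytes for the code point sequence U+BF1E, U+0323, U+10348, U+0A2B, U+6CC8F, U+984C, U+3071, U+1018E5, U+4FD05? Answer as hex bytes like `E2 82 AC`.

U+BF1E: 3-byte form → EB BC 9E.
U+0323: 2-byte form → CC A3.
U+10348: 4-byte form → F0 90 8D 88.
U+0A2B: 3-byte form → E0 A8 AB.
U+6CC8F: 4-byte form → F1 AC B2 8F.
U+984C: 3-byte form → E9 A1 8C.
U+3071: 3-byte form → E3 81 B1.
U+1018E5: 4-byte form → F4 81 A3 A5.
U+4FD05: 4-byte form → F1 8F B4 85.
Concatenated (30 bytes): EB BC 9E CC A3 F0 90 8D 88 E0 A8 AB F1 AC B2 8F E9 A1 8C E3 81 B1 F4 81 A3 A5 F1 8F B4 85.

EB BC 9E CC A3 F0 90 8D 88 E0 A8 AB F1 AC B2 8F E9 A1 8C E3 81 B1 F4 81 A3 A5 F1 8F B4 85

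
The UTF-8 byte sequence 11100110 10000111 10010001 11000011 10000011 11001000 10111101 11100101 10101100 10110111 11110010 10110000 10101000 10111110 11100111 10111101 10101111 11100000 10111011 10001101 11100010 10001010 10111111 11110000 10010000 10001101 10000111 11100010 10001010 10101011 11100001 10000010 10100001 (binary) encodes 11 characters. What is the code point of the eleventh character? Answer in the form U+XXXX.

U+10A1

Offset 0: leading byte 0xE6 = 11100110 → 3-byte char #1 = E6 87 91.
Offset 3: leading byte 0xC3 = 11000011 → 2-byte char #2 = C3 83.
Offset 5: leading byte 0xC8 = 11001000 → 2-byte char #3 = C8 BD.
Offset 7: leading byte 0xE5 = 11100101 → 3-byte char #4 = E5 AC B7.
Offset 10: leading byte 0xF2 = 11110010 → 4-byte char #5 = F2 B0 A8 BE.
Offset 14: leading byte 0xE7 = 11100111 → 3-byte char #6 = E7 BD AF.
Offset 17: leading byte 0xE0 = 11100000 → 3-byte char #7 = E0 BB 8D.
Offset 20: leading byte 0xE2 = 11100010 → 3-byte char #8 = E2 8A BF.
Offset 23: leading byte 0xF0 = 11110000 → 4-byte char #9 = F0 90 8D 87.
Offset 27: leading byte 0xE2 = 11100010 → 3-byte char #10 = E2 8A AB.
Offset 30: leading byte 0xE1 = 11100001 → 3-byte char #11 = E1 82 A1.
Leading byte 0xE1 = 11100001 matches 1110xxxx → 3-byte sequence.
Byte 1: 0xE1 = 11100001, payload 0001 (4 bits).
Byte 2: 0x82 = 10000010 (10xxxxxx ✓), payload 000010.
Byte 3: 0xA1 = 10100001 (10xxxxxx ✓), payload 100001.
Concatenate: 0001000010100001 = 0x10A1 (16 bits → U+10A1).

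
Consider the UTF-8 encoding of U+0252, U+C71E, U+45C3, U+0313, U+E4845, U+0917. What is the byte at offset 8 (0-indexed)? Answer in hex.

0xCC

U+0252 → 2-byte form C9 92 at offsets 0–1.
U+C71E → 3-byte form EC 9C 9E at offsets 2–4.
U+45C3 → 3-byte form E4 97 83 at offsets 5–7.
U+0313 → 2-byte form CC 93 at offsets 8–9.
Offset 8 falls in char 4's range; it's byte 1 of CC 93 = 0xCC.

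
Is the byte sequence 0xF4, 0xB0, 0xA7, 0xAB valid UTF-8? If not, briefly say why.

invalid (encodes a value above U+10FFFF)

Leading byte 0xF4 = 11110100 → 4-byte form.
Payload = 0x1309EB, which exceeds U+10FFFF, the maximum Unicode code point. (Leading bytes F5–FF, or F4 followed by ≥ 0x90, are invalid.)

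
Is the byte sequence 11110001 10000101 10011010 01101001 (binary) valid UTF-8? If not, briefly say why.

Leading byte 0xF1 = 11110001 → 4-byte form.
Byte 4 is 0x69 = 01101001, which is not 10xxxxxx — expected a continuation byte.

invalid (non-continuation byte where continuation expected)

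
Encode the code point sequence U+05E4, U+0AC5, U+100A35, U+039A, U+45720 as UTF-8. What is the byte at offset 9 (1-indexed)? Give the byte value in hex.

1-indexed offset 9 is 0-indexed offset 8.
U+05E4 → 2-byte form D7 A4 at offsets 0–1.
U+0AC5 → 3-byte form E0 AB 85 at offsets 2–4.
U+100A35 → 4-byte form F4 80 A8 B5 at offsets 5–8.
Offset 8 falls in char 3's range; it's byte 4 of F4 80 A8 B5 = 0xB5.

0xB5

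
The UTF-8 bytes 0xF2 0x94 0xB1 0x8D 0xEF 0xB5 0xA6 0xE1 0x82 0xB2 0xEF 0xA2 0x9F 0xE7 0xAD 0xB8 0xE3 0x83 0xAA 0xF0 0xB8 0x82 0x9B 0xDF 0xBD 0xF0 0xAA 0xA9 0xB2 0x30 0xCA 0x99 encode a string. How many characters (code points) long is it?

Byte at offset 0: 0xF2 = 11110010 → 4-byte char (#1). Advance 4.
Byte at offset 4: 0xEF = 11101111 → 3-byte char (#2). Advance 3.
Byte at offset 7: 0xE1 = 11100001 → 3-byte char (#3). Advance 3.
Byte at offset 10: 0xEF = 11101111 → 3-byte char (#4). Advance 3.
Byte at offset 13: 0xE7 = 11100111 → 3-byte char (#5). Advance 3.
Byte at offset 16: 0xE3 = 11100011 → 3-byte char (#6). Advance 3.
Byte at offset 19: 0xF0 = 11110000 → 4-byte char (#7). Advance 4.
Byte at offset 23: 0xDF = 11011111 → 2-byte char (#8). Advance 2.
Byte at offset 25: 0xF0 = 11110000 → 4-byte char (#9). Advance 4.
Byte at offset 29: 0x30 = 00110000 → 1-byte char (#10). Advance 1.
Byte at offset 30: 0xCA = 11001010 → 2-byte char (#11). Advance 2.
Reached end at offset 32 after 11 code points.

11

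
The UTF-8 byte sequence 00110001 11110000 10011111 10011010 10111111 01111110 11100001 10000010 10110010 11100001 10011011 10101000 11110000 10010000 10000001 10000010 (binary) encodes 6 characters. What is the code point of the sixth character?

Offset 0: leading byte 0x31 = 00110001 → 1-byte char #1 = 31.
Offset 1: leading byte 0xF0 = 11110000 → 4-byte char #2 = F0 9F 9A BF.
Offset 5: leading byte 0x7E = 01111110 → 1-byte char #3 = 7E.
Offset 6: leading byte 0xE1 = 11100001 → 3-byte char #4 = E1 82 B2.
Offset 9: leading byte 0xE1 = 11100001 → 3-byte char #5 = E1 9B A8.
Offset 12: leading byte 0xF0 = 11110000 → 4-byte char #6 = F0 90 81 82.
Leading byte 0xF0 = 11110000 matches 11110xxx → 4-byte sequence.
Byte 1: 0xF0 = 11110000, payload 000 (3 bits).
Byte 2: 0x90 = 10010000 (10xxxxxx ✓), payload 010000.
Byte 3: 0x81 = 10000001 (10xxxxxx ✓), payload 000001.
Byte 4: 0x82 = 10000010 (10xxxxxx ✓), payload 000010.
Concatenate: 000010000000001000010 = 0x10042 (21 bits → U+10042).

U+10042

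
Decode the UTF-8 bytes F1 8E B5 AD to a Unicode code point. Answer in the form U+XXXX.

U+4ED6D

Leading byte 0xF1 = 11110001 matches 11110xxx → 4-byte sequence.
Byte 1: 0xF1 = 11110001, payload 001 (3 bits).
Byte 2: 0x8E = 10001110 (10xxxxxx ✓), payload 001110.
Byte 3: 0xB5 = 10110101 (10xxxxxx ✓), payload 110101.
Byte 4: 0xAD = 10101101 (10xxxxxx ✓), payload 101101.
Concatenate: 001001110110101101101 = 0x4ED6D (21 bits → U+4ED6D).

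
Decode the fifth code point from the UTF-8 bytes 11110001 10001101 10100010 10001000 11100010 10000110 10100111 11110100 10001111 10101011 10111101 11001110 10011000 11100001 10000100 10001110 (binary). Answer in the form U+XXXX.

Offset 0: leading byte 0xF1 = 11110001 → 4-byte char #1 = F1 8D A2 88.
Offset 4: leading byte 0xE2 = 11100010 → 3-byte char #2 = E2 86 A7.
Offset 7: leading byte 0xF4 = 11110100 → 4-byte char #3 = F4 8F AB BD.
Offset 11: leading byte 0xCE = 11001110 → 2-byte char #4 = CE 98.
Offset 13: leading byte 0xE1 = 11100001 → 3-byte char #5 = E1 84 8E.
Leading byte 0xE1 = 11100001 matches 1110xxxx → 3-byte sequence.
Byte 1: 0xE1 = 11100001, payload 0001 (4 bits).
Byte 2: 0x84 = 10000100 (10xxxxxx ✓), payload 000100.
Byte 3: 0x8E = 10001110 (10xxxxxx ✓), payload 001110.
Concatenate: 0001000100001110 = 0x110E (16 bits → U+110E).

U+110E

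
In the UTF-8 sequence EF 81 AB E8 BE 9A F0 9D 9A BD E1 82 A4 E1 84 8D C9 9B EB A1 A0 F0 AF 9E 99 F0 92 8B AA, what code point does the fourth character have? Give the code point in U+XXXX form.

Offset 0: leading byte 0xEF = 11101111 → 3-byte char #1 = EF 81 AB.
Offset 3: leading byte 0xE8 = 11101000 → 3-byte char #2 = E8 BE 9A.
Offset 6: leading byte 0xF0 = 11110000 → 4-byte char #3 = F0 9D 9A BD.
Offset 10: leading byte 0xE1 = 11100001 → 3-byte char #4 = E1 82 A4.
Leading byte 0xE1 = 11100001 matches 1110xxxx → 3-byte sequence.
Byte 1: 0xE1 = 11100001, payload 0001 (4 bits).
Byte 2: 0x82 = 10000010 (10xxxxxx ✓), payload 000010.
Byte 3: 0xA4 = 10100100 (10xxxxxx ✓), payload 100100.
Concatenate: 0001000010100100 = 0x10A4 (16 bits → U+10A4).

U+10A4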